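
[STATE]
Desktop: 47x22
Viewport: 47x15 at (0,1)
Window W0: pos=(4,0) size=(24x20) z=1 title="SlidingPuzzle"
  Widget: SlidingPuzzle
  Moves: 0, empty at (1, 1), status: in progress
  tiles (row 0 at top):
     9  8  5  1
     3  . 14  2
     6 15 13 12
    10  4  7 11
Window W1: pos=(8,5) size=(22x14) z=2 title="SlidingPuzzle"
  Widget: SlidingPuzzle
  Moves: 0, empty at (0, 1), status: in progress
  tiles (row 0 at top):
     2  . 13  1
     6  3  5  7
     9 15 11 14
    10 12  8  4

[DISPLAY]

    ┃ SlidingPuzzle        ┃                   
    ┠──────────────────────┨                   
    ┃┌────┬────┬────┬────┐ ┃                   
    ┃│  9 │  8 │  5 │  1 │ ┃                   
    ┃├──┏━━━━━━━━━━━━━━━━━━━━┓                 
    ┃│  ┃ SlidingPuzzle      ┃                 
    ┃├──┠────────────────────┨                 
    ┃│  ┃┌────┬────┬────┬────┃                 
    ┃├──┃│  2 │    │ 13 │  1 ┃                 
    ┃│ 1┃├────┼────┼────┼────┃                 
    ┃└──┃│  6 │  3 │  5 │  7 ┃                 
    ┃Mov┃├────┼────┼────┼────┃                 
    ┃   ┃│  9 │ 15 │ 11 │ 14 ┃                 
    ┃   ┃├────┼────┼────┼────┃                 
    ┃   ┃│ 10 │ 12 │  8 │  4 ┃                 


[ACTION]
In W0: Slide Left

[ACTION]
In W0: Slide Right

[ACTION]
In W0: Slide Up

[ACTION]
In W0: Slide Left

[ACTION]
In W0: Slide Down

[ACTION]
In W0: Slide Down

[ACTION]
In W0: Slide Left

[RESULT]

    ┃ SlidingPuzzle        ┃                   
    ┠──────────────────────┨                   
    ┃┌────┬────┬────┬────┐ ┃                   
    ┃│  9 │  8 │  1 │    │ ┃                   
    ┃├──┏━━━━━━━━━━━━━━━━━━━━┓                 
    ┃│  ┃ SlidingPuzzle      ┃                 
    ┃├──┠────────────────────┨                 
    ┃│  ┃┌────┬────┬────┬────┃                 
    ┃├──┃│  2 │    │ 13 │  1 ┃                 
    ┃│ 1┃├────┼────┼────┼────┃                 
    ┃└──┃│  6 │  3 │  5 │  7 ┃                 
    ┃Mov┃├────┼────┼────┼────┃                 
    ┃   ┃│  9 │ 15 │ 11 │ 14 ┃                 
    ┃   ┃├────┼────┼────┼────┃                 
    ┃   ┃│ 10 │ 12 │  8 │  4 ┃                 


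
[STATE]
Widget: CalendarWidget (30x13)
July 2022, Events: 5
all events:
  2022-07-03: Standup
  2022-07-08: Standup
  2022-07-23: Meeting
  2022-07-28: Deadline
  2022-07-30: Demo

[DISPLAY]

          July 2022           
Mo Tu We Th Fr Sa Su          
             1  2  3*         
 4  5  6  7  8*  9 10         
11 12 13 14 15 16 17          
18 19 20 21 22 23* 24         
25 26 27 28* 29 30* 31        
                              
                              
                              
                              
                              
                              


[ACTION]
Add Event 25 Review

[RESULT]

          July 2022           
Mo Tu We Th Fr Sa Su          
             1  2  3*         
 4  5  6  7  8*  9 10         
11 12 13 14 15 16 17          
18 19 20 21 22 23* 24         
25* 26 27 28* 29 30* 31       
                              
                              
                              
                              
                              
                              


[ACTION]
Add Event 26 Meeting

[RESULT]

          July 2022           
Mo Tu We Th Fr Sa Su          
             1  2  3*         
 4  5  6  7  8*  9 10         
11 12 13 14 15 16 17          
18 19 20 21 22 23* 24         
25* 26* 27 28* 29 30* 31      
                              
                              
                              
                              
                              
                              


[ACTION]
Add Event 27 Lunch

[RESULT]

          July 2022           
Mo Tu We Th Fr Sa Su          
             1  2  3*         
 4  5  6  7  8*  9 10         
11 12 13 14 15 16 17          
18 19 20 21 22 23* 24         
25* 26* 27* 28* 29 30* 31     
                              
                              
                              
                              
                              
                              


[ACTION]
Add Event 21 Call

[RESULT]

          July 2022           
Mo Tu We Th Fr Sa Su          
             1  2  3*         
 4  5  6  7  8*  9 10         
11 12 13 14 15 16 17          
18 19 20 21* 22 23* 24        
25* 26* 27* 28* 29 30* 31     
                              
                              
                              
                              
                              
                              


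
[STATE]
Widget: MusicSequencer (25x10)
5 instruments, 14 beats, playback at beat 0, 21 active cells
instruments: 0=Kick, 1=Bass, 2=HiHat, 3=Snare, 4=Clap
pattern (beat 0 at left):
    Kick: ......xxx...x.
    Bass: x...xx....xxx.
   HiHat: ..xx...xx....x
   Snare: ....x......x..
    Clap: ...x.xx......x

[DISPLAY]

      ▼1234567890123     
  Kick······███···█·     
  Bass█···██····███·     
 HiHat··██···██····█     
 Snare····█······█··     
  Clap···█·██······█     
                         
                         
                         
                         


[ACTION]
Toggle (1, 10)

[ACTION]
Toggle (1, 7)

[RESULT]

      ▼1234567890123     
  Kick······███···█·     
  Bass█···██·█···██·     
 HiHat··██···██····█     
 Snare····█······█··     
  Clap···█·██······█     
                         
                         
                         
                         


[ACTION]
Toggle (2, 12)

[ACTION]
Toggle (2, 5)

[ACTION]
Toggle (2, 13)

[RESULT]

      ▼1234567890123     
  Kick······███···█·     
  Bass█···██·█···██·     
 HiHat··██·█·██···█·     
 Snare····█······█··     
  Clap···█·██······█     
                         
                         
                         
                         


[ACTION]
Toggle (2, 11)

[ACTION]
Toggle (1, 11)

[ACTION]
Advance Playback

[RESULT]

      0▼234567890123     
  Kick······███···█·     
  Bass█···██·█····█·     
 HiHat··██·█·██··██·     
 Snare····█······█··     
  Clap···█·██······█     
                         
                         
                         
                         


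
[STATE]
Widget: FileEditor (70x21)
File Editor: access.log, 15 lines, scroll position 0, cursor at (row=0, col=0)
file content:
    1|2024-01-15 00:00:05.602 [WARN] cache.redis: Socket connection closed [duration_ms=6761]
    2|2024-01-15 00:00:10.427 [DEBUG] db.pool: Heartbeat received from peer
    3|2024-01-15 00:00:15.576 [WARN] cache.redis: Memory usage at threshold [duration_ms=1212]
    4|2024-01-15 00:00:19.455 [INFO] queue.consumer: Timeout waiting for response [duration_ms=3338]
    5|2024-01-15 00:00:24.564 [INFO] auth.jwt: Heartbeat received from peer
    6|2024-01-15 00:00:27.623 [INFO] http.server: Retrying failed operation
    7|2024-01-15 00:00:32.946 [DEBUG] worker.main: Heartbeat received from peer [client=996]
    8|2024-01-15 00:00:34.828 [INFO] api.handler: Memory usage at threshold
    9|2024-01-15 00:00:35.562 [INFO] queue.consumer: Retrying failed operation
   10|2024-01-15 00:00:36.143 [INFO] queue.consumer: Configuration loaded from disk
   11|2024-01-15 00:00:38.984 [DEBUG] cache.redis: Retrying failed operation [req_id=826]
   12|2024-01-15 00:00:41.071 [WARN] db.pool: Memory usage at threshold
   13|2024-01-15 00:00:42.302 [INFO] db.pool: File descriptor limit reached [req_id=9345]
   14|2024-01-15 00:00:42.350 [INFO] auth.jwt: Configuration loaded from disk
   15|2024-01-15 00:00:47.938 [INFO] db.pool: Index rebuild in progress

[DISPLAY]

█024-01-15 00:00:05.602 [WARN] cache.redis: Socket connection closed ▲
2024-01-15 00:00:10.427 [DEBUG] db.pool: Heartbeat received from peer█
2024-01-15 00:00:15.576 [WARN] cache.redis: Memory usage at threshold░
2024-01-15 00:00:19.455 [INFO] queue.consumer: Timeout waiting for re░
2024-01-15 00:00:24.564 [INFO] auth.jwt: Heartbeat received from peer░
2024-01-15 00:00:27.623 [INFO] http.server: Retrying failed operation░
2024-01-15 00:00:32.946 [DEBUG] worker.main: Heartbeat received from ░
2024-01-15 00:00:34.828 [INFO] api.handler: Memory usage at threshold░
2024-01-15 00:00:35.562 [INFO] queue.consumer: Retrying failed operat░
2024-01-15 00:00:36.143 [INFO] queue.consumer: Configuration loaded f░
2024-01-15 00:00:38.984 [DEBUG] cache.redis: Retrying failed operatio░
2024-01-15 00:00:41.071 [WARN] db.pool: Memory usage at threshold    ░
2024-01-15 00:00:42.302 [INFO] db.pool: File descriptor limit reached░
2024-01-15 00:00:42.350 [INFO] auth.jwt: Configuration loaded from di░
2024-01-15 00:00:47.938 [INFO] db.pool: Index rebuild in progress    ░
                                                                     ░
                                                                     ░
                                                                     ░
                                                                     ░
                                                                     ░
                                                                     ▼


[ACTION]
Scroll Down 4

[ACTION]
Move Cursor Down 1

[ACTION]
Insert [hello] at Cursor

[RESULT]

2024-01-15 00:00:05.602 [WARN] cache.redis: Socket connection closed ▲
hello█024-01-15 00:00:10.427 [DEBUG] db.pool: Heartbeat received from█
2024-01-15 00:00:15.576 [WARN] cache.redis: Memory usage at threshold░
2024-01-15 00:00:19.455 [INFO] queue.consumer: Timeout waiting for re░
2024-01-15 00:00:24.564 [INFO] auth.jwt: Heartbeat received from peer░
2024-01-15 00:00:27.623 [INFO] http.server: Retrying failed operation░
2024-01-15 00:00:32.946 [DEBUG] worker.main: Heartbeat received from ░
2024-01-15 00:00:34.828 [INFO] api.handler: Memory usage at threshold░
2024-01-15 00:00:35.562 [INFO] queue.consumer: Retrying failed operat░
2024-01-15 00:00:36.143 [INFO] queue.consumer: Configuration loaded f░
2024-01-15 00:00:38.984 [DEBUG] cache.redis: Retrying failed operatio░
2024-01-15 00:00:41.071 [WARN] db.pool: Memory usage at threshold    ░
2024-01-15 00:00:42.302 [INFO] db.pool: File descriptor limit reached░
2024-01-15 00:00:42.350 [INFO] auth.jwt: Configuration loaded from di░
2024-01-15 00:00:47.938 [INFO] db.pool: Index rebuild in progress    ░
                                                                     ░
                                                                     ░
                                                                     ░
                                                                     ░
                                                                     ░
                                                                     ▼


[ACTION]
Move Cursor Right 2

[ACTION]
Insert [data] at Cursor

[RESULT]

2024-01-15 00:00:05.602 [WARN] cache.redis: Socket connection closed ▲
hello20data█4-01-15 00:00:10.427 [DEBUG] db.pool: Heartbeat received █
2024-01-15 00:00:15.576 [WARN] cache.redis: Memory usage at threshold░
2024-01-15 00:00:19.455 [INFO] queue.consumer: Timeout waiting for re░
2024-01-15 00:00:24.564 [INFO] auth.jwt: Heartbeat received from peer░
2024-01-15 00:00:27.623 [INFO] http.server: Retrying failed operation░
2024-01-15 00:00:32.946 [DEBUG] worker.main: Heartbeat received from ░
2024-01-15 00:00:34.828 [INFO] api.handler: Memory usage at threshold░
2024-01-15 00:00:35.562 [INFO] queue.consumer: Retrying failed operat░
2024-01-15 00:00:36.143 [INFO] queue.consumer: Configuration loaded f░
2024-01-15 00:00:38.984 [DEBUG] cache.redis: Retrying failed operatio░
2024-01-15 00:00:41.071 [WARN] db.pool: Memory usage at threshold    ░
2024-01-15 00:00:42.302 [INFO] db.pool: File descriptor limit reached░
2024-01-15 00:00:42.350 [INFO] auth.jwt: Configuration loaded from di░
2024-01-15 00:00:47.938 [INFO] db.pool: Index rebuild in progress    ░
                                                                     ░
                                                                     ░
                                                                     ░
                                                                     ░
                                                                     ░
                                                                     ▼


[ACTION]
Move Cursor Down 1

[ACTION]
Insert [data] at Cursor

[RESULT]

2024-01-15 00:00:05.602 [WARN] cache.redis: Socket connection closed ▲
hello20data24-01-15 00:00:10.427 [DEBUG] db.pool: Heartbeat received █
2024-01-15 data█0:00:15.576 [WARN] cache.redis: Memory usage at thres░
2024-01-15 00:00:19.455 [INFO] queue.consumer: Timeout waiting for re░
2024-01-15 00:00:24.564 [INFO] auth.jwt: Heartbeat received from peer░
2024-01-15 00:00:27.623 [INFO] http.server: Retrying failed operation░
2024-01-15 00:00:32.946 [DEBUG] worker.main: Heartbeat received from ░
2024-01-15 00:00:34.828 [INFO] api.handler: Memory usage at threshold░
2024-01-15 00:00:35.562 [INFO] queue.consumer: Retrying failed operat░
2024-01-15 00:00:36.143 [INFO] queue.consumer: Configuration loaded f░
2024-01-15 00:00:38.984 [DEBUG] cache.redis: Retrying failed operatio░
2024-01-15 00:00:41.071 [WARN] db.pool: Memory usage at threshold    ░
2024-01-15 00:00:42.302 [INFO] db.pool: File descriptor limit reached░
2024-01-15 00:00:42.350 [INFO] auth.jwt: Configuration loaded from di░
2024-01-15 00:00:47.938 [INFO] db.pool: Index rebuild in progress    ░
                                                                     ░
                                                                     ░
                                                                     ░
                                                                     ░
                                                                     ░
                                                                     ▼


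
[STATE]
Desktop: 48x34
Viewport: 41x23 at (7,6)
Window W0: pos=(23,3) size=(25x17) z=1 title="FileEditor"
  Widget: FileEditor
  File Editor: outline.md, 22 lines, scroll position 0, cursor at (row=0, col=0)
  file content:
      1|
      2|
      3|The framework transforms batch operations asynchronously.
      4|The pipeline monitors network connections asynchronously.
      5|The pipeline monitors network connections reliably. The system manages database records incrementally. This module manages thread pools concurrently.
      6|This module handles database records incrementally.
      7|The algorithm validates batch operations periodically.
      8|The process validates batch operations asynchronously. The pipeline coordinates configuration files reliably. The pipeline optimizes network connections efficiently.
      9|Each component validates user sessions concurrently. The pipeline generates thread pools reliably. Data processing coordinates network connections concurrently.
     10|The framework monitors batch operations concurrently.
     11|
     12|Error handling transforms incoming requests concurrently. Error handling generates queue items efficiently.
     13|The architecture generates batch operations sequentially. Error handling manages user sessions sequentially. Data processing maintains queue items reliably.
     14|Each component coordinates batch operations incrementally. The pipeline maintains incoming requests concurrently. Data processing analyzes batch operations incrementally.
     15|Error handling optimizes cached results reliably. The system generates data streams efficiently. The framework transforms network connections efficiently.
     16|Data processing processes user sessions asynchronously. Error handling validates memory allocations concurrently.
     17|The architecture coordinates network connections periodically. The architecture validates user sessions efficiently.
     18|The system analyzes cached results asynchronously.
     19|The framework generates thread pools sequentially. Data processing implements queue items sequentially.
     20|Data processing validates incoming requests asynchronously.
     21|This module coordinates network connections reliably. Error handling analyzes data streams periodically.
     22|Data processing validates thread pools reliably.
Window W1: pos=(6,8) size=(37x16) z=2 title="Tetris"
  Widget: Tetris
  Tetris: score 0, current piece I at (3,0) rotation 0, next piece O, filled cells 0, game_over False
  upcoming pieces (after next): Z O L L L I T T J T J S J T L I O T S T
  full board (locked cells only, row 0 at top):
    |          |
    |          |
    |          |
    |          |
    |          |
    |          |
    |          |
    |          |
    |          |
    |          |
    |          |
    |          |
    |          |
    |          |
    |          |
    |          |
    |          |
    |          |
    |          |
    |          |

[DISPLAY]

                ┃█                     ▲┃
                ┃                      █┃
━━━━━━━━━━━━━━━━━━━━━━━━━━━━━━━━━━━┓for░┃
 Tetris                            ┃rs ░┃
───────────────────────────────────┨rs ░┃
          │Next:                   ┃ da░┃
          │▓▓                      ┃ate░┃
          │▓▓                      ┃es ░┃
          │                        ┃dat░┃
          │                        ┃ors░┃
          │                        ┃   ░┃
          │Score:                  ┃sfo░┃
          │0                       ┃ner▼┃
          │                        ┃━━━━┛
          │                        ┃     
          │                        ┃     
          │                        ┃     
━━━━━━━━━━━━━━━━━━━━━━━━━━━━━━━━━━━┛     
                                         
                                         
                                         
                                         
                                         


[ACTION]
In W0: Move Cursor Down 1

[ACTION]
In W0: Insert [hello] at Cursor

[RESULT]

                ┃                      ▲┃
                ┃hello█                █┃
━━━━━━━━━━━━━━━━━━━━━━━━━━━━━━━━━━━┓for░┃
 Tetris                            ┃rs ░┃
───────────────────────────────────┨rs ░┃
          │Next:                   ┃ da░┃
          │▓▓                      ┃ate░┃
          │▓▓                      ┃es ░┃
          │                        ┃dat░┃
          │                        ┃ors░┃
          │                        ┃   ░┃
          │Score:                  ┃sfo░┃
          │0                       ┃ner▼┃
          │                        ┃━━━━┛
          │                        ┃     
          │                        ┃     
          │                        ┃     
━━━━━━━━━━━━━━━━━━━━━━━━━━━━━━━━━━━┛     
                                         
                                         
                                         
                                         
                                         


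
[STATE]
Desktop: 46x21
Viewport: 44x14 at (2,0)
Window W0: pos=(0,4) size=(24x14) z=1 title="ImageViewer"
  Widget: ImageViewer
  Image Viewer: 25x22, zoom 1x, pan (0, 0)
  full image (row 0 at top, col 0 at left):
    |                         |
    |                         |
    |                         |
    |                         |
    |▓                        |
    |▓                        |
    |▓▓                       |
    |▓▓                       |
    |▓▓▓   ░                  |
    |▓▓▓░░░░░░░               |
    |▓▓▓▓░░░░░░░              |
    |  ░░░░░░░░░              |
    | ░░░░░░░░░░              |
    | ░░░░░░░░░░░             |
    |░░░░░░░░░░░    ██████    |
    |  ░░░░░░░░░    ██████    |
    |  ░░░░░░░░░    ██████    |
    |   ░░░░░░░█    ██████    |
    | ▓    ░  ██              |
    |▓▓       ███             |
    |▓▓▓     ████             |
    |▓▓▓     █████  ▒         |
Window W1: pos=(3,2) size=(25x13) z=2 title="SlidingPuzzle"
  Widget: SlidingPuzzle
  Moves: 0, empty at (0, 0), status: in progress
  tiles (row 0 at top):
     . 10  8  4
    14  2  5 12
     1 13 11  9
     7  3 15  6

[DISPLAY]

                                            
                                            
 ┏━━━━━━━━━━━━━━━━━━━━━━━┓                  
 ┃ SlidingPuzzle         ┃                  
━┠───────────────────────┨                  
I┃┌────┬────┬────┬────┐  ┃                  
─┃│    │ 10 │  8 │  4 │  ┃                  
 ┃├────┼────┼────┼────┤  ┃                  
 ┃│ 14 │  2 │  5 │ 12 │  ┃                  
 ┃├────┼────┼────┼────┤  ┃                  
 ┃│  1 │ 13 │ 11 │  9 │  ┃                  
 ┃├────┼────┼────┼────┤  ┃                  
 ┃│  7 │  3 │ 15 │  6 │  ┃                  
▓┃└────┴────┴────┴────┘  ┃                  


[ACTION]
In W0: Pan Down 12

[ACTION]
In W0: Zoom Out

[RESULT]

                                            
                                            
 ┏━━━━━━━━━━━━━━━━━━━━━━━┓                  
 ┃ SlidingPuzzle         ┃                  
━┠───────────────────────┨                  
I┃┌────┬────┬────┬────┐  ┃                  
─┃│    │ 10 │  8 │  4 │  ┃                  
░┃├────┼────┼────┼────┤  ┃                  
░┃│ 14 │  2 │  5 │ 12 │  ┃                  
░┃├────┼────┼────┼────┤  ┃                  
 ┃│  1 │ 13 │ 11 │  9 │  ┃                  
 ┃├────┼────┼────┼────┤  ┃                  
 ┃│  7 │  3 │ 15 │  6 │  ┃                  
▓┃└────┴────┴────┴────┘  ┃                  


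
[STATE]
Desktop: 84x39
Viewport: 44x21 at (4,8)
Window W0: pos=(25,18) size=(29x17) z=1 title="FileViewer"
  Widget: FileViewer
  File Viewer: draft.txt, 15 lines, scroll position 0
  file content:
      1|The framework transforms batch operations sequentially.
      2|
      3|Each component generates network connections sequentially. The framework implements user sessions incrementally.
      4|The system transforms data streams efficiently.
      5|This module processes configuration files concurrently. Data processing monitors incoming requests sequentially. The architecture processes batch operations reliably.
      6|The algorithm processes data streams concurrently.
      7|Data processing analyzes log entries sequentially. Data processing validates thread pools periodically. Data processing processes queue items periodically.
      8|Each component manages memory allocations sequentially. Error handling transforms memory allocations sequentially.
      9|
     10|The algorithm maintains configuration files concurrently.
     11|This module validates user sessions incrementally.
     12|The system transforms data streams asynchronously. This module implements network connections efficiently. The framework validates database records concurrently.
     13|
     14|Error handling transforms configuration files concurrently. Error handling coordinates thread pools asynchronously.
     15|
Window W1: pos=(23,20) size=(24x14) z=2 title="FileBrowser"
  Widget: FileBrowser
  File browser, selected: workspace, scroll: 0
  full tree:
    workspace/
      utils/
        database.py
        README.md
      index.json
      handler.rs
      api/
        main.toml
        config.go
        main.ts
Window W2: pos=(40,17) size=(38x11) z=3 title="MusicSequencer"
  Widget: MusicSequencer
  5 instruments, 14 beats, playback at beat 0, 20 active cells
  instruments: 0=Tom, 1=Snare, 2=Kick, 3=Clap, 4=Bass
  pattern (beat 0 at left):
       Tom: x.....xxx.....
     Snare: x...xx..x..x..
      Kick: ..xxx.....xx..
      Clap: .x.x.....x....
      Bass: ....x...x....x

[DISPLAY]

                                            
                                            
                                            
                                            
                                            
                                            
                                            
                                            
                                            
                                    ┏━━━━━━━
                     ┏━━━━━━━━━━━━━━┃ MusicS
                     ┃ FileViewer   ┠───────
                   ┏━━━━━━━━━━━━━━━━┃      ▼
                   ┃ FileBrowser    ┃   Tom█
                   ┠────────────────┃ Snare█
                   ┃> [-] workspace/┃  Kick·
                   ┃    [+] utils/  ┃  Clap·
                   ┃    index.json  ┃  Bass·
                   ┃    handler.rs  ┃       
                   ┃    [+] api/    ┗━━━━━━━
                   ┃                      ┃s


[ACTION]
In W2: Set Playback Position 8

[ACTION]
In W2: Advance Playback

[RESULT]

                                            
                                            
                                            
                                            
                                            
                                            
                                            
                                            
                                            
                                    ┏━━━━━━━
                     ┏━━━━━━━━━━━━━━┃ MusicS
                     ┃ FileViewer   ┠───────
                   ┏━━━━━━━━━━━━━━━━┃      0
                   ┃ FileBrowser    ┃   Tom█
                   ┠────────────────┃ Snare█
                   ┃> [-] workspace/┃  Kick·
                   ┃    [+] utils/  ┃  Clap·
                   ┃    index.json  ┃  Bass·
                   ┃    handler.rs  ┃       
                   ┃    [+] api/    ┗━━━━━━━
                   ┃                      ┃s


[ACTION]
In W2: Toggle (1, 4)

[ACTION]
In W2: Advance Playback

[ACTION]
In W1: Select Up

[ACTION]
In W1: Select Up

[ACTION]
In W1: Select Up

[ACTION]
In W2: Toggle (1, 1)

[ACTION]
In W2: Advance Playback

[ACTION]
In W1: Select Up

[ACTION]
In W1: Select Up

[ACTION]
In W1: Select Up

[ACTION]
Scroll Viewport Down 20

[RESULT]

                     ┏━━━━━━━━━━━━━━┃ MusicS
                     ┃ FileViewer   ┠───────
                   ┏━━━━━━━━━━━━━━━━┃      0
                   ┃ FileBrowser    ┃   Tom█
                   ┠────────────────┃ Snare█
                   ┃> [-] workspace/┃  Kick·
                   ┃    [+] utils/  ┃  Clap·
                   ┃    index.json  ┃  Bass·
                   ┃    handler.rs  ┃       
                   ┃    [+] api/    ┗━━━━━━━
                   ┃                      ┃s
                   ┃                      ┃ 
                   ┃                      ┃n
                   ┃                      ┃ 
                   ┃                      ┃ 
                   ┗━━━━━━━━━━━━━━━━━━━━━━┛ 
                     ┗━━━━━━━━━━━━━━━━━━━━━━
                                            
                                            
                                            
                                            


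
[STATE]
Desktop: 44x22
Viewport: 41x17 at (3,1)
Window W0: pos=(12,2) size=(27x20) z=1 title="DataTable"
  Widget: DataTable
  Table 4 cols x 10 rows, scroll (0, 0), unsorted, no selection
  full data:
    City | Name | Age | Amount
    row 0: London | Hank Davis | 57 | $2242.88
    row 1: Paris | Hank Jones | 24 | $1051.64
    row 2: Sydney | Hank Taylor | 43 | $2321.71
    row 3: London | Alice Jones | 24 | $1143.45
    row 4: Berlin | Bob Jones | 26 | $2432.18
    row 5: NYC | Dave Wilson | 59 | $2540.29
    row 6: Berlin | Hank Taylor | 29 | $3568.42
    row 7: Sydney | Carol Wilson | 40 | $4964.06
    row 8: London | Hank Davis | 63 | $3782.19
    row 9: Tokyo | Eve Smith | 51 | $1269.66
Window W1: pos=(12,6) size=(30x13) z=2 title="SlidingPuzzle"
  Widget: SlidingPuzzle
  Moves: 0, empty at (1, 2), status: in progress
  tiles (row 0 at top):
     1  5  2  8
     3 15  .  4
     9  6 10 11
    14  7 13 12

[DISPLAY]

                                         
         ┏━━━━━━━━━━━━━━━━━━━━━━━━━┓     
         ┃ DataTable               ┃     
         ┠─────────────────────────┨     
         ┃City  │Name        │Age│A┃     
         ┏━━━━━━━━━━━━━━━━━━━━━━━━━━━━┓  
         ┃ SlidingPuzzle              ┃  
         ┠────────────────────────────┨  
         ┃┌────┬────┬────┬────┐       ┃  
         ┃│  1 │  5 │  2 │  8 │       ┃  
         ┃├────┼────┼────┼────┤       ┃  
         ┃│  3 │ 15 │    │  4 │       ┃  
         ┃├────┼────┼────┼────┤       ┃  
         ┃│  9 │  6 │ 10 │ 11 │       ┃  
         ┃├────┼────┼────┼────┤       ┃  
         ┃│ 14 │  7 │ 13 │ 12 │       ┃  
         ┃└────┴────┴────┴────┘       ┃  


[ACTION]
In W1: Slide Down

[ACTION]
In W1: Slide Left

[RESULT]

                                         
         ┏━━━━━━━━━━━━━━━━━━━━━━━━━┓     
         ┃ DataTable               ┃     
         ┠─────────────────────────┨     
         ┃City  │Name        │Age│A┃     
         ┏━━━━━━━━━━━━━━━━━━━━━━━━━━━━┓  
         ┃ SlidingPuzzle              ┃  
         ┠────────────────────────────┨  
         ┃┌────┬────┬────┬────┐       ┃  
         ┃│  1 │  5 │  8 │    │       ┃  
         ┃├────┼────┼────┼────┤       ┃  
         ┃│  3 │ 15 │  2 │  4 │       ┃  
         ┃├────┼────┼────┼────┤       ┃  
         ┃│  9 │  6 │ 10 │ 11 │       ┃  
         ┃├────┼────┼────┼────┤       ┃  
         ┃│ 14 │  7 │ 13 │ 12 │       ┃  
         ┃└────┴────┴────┴────┘       ┃  


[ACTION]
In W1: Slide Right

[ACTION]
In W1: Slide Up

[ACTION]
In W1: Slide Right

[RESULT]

                                         
         ┏━━━━━━━━━━━━━━━━━━━━━━━━━┓     
         ┃ DataTable               ┃     
         ┠─────────────────────────┨     
         ┃City  │Name        │Age│A┃     
         ┏━━━━━━━━━━━━━━━━━━━━━━━━━━━━┓  
         ┃ SlidingPuzzle              ┃  
         ┠────────────────────────────┨  
         ┃┌────┬────┬────┬────┐       ┃  
         ┃│  1 │  5 │  2 │  8 │       ┃  
         ┃├────┼────┼────┼────┤       ┃  
         ┃│  3 │    │ 15 │  4 │       ┃  
         ┃├────┼────┼────┼────┤       ┃  
         ┃│  9 │  6 │ 10 │ 11 │       ┃  
         ┃├────┼────┼────┼────┤       ┃  
         ┃│ 14 │  7 │ 13 │ 12 │       ┃  
         ┃└────┴────┴────┴────┘       ┃  


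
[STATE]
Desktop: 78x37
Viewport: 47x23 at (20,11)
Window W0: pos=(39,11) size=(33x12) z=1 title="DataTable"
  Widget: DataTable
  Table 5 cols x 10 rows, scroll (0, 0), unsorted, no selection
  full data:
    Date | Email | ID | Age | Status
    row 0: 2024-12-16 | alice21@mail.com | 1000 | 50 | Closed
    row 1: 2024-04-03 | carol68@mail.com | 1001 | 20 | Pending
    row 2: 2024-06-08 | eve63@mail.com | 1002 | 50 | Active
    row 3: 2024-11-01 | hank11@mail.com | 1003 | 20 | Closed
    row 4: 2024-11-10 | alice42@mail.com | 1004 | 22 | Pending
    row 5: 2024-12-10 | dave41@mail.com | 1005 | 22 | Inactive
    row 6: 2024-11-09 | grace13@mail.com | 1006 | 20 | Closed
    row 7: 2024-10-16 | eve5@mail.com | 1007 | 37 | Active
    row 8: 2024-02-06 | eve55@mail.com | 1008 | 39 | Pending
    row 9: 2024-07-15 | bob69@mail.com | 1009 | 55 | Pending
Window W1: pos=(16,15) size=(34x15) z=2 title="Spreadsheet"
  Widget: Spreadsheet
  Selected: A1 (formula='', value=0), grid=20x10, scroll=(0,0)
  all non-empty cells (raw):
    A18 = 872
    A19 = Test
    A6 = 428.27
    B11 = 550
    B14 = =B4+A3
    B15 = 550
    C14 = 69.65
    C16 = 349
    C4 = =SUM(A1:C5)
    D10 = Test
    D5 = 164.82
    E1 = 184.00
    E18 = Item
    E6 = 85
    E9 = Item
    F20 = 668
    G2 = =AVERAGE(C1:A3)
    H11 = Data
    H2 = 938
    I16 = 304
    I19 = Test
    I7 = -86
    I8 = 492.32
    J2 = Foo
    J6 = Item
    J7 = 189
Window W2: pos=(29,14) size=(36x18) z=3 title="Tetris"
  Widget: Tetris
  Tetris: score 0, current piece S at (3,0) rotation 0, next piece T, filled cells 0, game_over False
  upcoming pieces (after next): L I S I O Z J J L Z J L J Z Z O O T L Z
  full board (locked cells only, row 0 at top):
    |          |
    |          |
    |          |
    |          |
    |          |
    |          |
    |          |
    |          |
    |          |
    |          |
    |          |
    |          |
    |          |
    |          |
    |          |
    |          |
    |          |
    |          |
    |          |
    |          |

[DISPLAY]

                   ┏━━━━━━━━━━━━━━━━━━━━━━━━━━━
                   ┃ DataTable                 
                   ┠───────────────────────────
         ┏━━━━━━━━━━━━━━━━━━━━━━━━━━━━━━━━━━┓  
━━━━━━━━━┃ Tetris                           ┃──
readsheet┠──────────────────────────────────┨om
─────────┃          │Next:                  ┃om
         ┃          │ ▒                     ┃  
    A    ┃          │▒▒▒                    ┃m 
---------┃          │                       ┃om
      [0]┃          │                       ┃m 
        0┃          │                       ┃━━
        0┃          │Score:                 ┃  
        0┃          │0                      ┃  
        0┃          │                       ┃  
   428.27┃          │                       ┃  
        0┃          │                       ┃  
        0┃          │                       ┃  
━━━━━━━━━┃          │                       ┃  
         ┃          │                       ┃  
         ┗━━━━━━━━━━━━━━━━━━━━━━━━━━━━━━━━━━┛  
                                               
                                               


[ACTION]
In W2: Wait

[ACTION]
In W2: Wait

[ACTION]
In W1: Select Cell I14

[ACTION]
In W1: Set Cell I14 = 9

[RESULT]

                   ┏━━━━━━━━━━━━━━━━━━━━━━━━━━━
                   ┃ DataTable                 
                   ┠───────────────────────────
         ┏━━━━━━━━━━━━━━━━━━━━━━━━━━━━━━━━━━┓  
━━━━━━━━━┃ Tetris                           ┃──
readsheet┠──────────────────────────────────┨om
─────────┃          │Next:                  ┃om
: 9      ┃          │ ▒                     ┃  
    A    ┃          │▒▒▒                    ┃m 
---------┃          │                       ┃om
        0┃          │                       ┃m 
        0┃          │                       ┃━━
        0┃          │Score:                 ┃  
        0┃          │0                      ┃  
        0┃          │                       ┃  
   428.27┃          │                       ┃  
        0┃          │                       ┃  
        0┃          │                       ┃  
━━━━━━━━━┃          │                       ┃  
         ┃          │                       ┃  
         ┗━━━━━━━━━━━━━━━━━━━━━━━━━━━━━━━━━━┛  
                                               
                                               


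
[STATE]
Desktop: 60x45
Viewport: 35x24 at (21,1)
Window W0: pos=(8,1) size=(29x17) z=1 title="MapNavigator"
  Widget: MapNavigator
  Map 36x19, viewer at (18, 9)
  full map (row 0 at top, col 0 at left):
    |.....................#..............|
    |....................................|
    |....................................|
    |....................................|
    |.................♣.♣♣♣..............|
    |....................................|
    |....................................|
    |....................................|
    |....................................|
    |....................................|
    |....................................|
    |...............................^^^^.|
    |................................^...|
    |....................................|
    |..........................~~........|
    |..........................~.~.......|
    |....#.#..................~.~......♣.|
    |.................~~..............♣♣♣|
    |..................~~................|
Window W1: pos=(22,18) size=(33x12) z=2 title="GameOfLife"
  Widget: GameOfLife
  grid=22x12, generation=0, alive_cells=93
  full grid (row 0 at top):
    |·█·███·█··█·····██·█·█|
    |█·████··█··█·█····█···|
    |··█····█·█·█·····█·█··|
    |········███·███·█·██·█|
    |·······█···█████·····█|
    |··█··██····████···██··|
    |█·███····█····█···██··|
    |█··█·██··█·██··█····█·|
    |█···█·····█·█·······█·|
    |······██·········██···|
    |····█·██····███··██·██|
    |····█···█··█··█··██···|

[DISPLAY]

━━━━━━━━━━━━━━━┓                   
r              ┃                   
───────────────┨                   
...............┃                   
♣.♣♣♣..........┃                   
...............┃                   
...............┃                   
...............┃                   
...............┃                   
.@.............┃                   
...............┃                   
..............^┃                   
...............┃                   
...............┃                   
.........~~....┃                   
.........~.~...┃                   
━━━━━━━━━━━━━━━┛                   
 ┏━━━━━━━━━━━━━━━━━━━━━━━━━━━━━━━┓ 
 ┃ GameOfLife                    ┃ 
 ┠───────────────────────────────┨ 
 ┃Gen: 0                         ┃ 
 ┃··█····█·█·█·····█·█··         ┃ 
 ┃········███·███·█·██·█         ┃ 
 ┃·······█···█████·····█         ┃ 


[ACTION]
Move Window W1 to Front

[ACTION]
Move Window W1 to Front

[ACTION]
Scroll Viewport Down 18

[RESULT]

 ┃ GameOfLife                    ┃ 
 ┠───────────────────────────────┨ 
 ┃Gen: 0                         ┃ 
 ┃··█····█·█·█·····█·█··         ┃ 
 ┃········███·███·█·██·█         ┃ 
 ┃·······█···█████·····█         ┃ 
 ┃··█··██····████···██··         ┃ 
 ┃█·███····█····█···██··         ┃ 
 ┃█··█·██··█·██··█····█·         ┃ 
 ┃█···█·····█·█·······█·         ┃ 
 ┗━━━━━━━━━━━━━━━━━━━━━━━━━━━━━━━┛ 
                                   
                                   
                                   
                                   
                                   
                                   
                                   
                                   
                                   
                                   
                                   
                                   
                                   
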